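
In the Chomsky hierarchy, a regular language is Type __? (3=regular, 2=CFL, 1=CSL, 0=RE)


Chomsky hierarchy levels:
  Type 3: Regular (DFA/NFA/regex)
  Type 2: Context-free (PDA)
  Type 1: Context-sensitive
  Type 0: Recursively enumerable (TM)
'regular' corresponds to Type 3

3


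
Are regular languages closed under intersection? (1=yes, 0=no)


Regular languages are closed under:
- Union (DFA product construction)
- Intersection (DFA product construction)
- Complement (swap accept/reject states)
- Concatenation (NFA construction)
- Kleene star (NFA construction)
intersection is in this list
Therefore: closed

1


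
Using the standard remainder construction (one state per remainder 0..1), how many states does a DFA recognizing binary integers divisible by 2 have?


Divisibility by 2 is tracked via the remainder mod 2: 0, 1, ..., 1
The construction assigns one state to each remainder
Number of remainders = 2

2


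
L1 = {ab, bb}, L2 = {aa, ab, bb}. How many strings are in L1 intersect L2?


L1 = {ab, bb}
L2 = {aa, ab, bb}
Checking each string in L1 against L2:
  'ab': in L2? Yes
  'bb': in L2? Yes
Intersection = {ab, bb}
|L1 ∩ L2| = 2

2


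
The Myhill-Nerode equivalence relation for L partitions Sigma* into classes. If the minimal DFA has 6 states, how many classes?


Myhill-Nerode theorem:
Number of equivalence classes = number of states in minimal DFA
Minimal DFA states = 6
Therefore equivalence classes = 6

6


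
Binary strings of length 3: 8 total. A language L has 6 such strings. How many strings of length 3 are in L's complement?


Alphabet: {0,1}
String length: 3
Total strings of length 3 = 2^3 = 8
Strings in L = 6
Complement = total - |L|
= 8 - 6
= 2

2


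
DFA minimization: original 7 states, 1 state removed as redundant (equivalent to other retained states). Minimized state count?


Original DFA: 7 states
Redundant states removed: 1
Minimized states = original - removed
= 7 - 1
= 6

6


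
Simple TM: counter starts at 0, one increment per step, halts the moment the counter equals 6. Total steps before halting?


Counter starts at 0. Counting sequence:
  Step 1: counter = 1
  Step 2: counter = 2
  Step 3: counter = 3
  Step 4: counter = 4
  Step 5: counter = 5
  Step 6: counter = 6
Counter reached 6 -> halt
Total steps = 6

6


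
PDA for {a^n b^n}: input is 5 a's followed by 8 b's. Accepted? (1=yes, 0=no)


Language requires equal numbers of a's and b's
PDA pushes for each 'a', pops for each 'b'
Number of a's = 5
Number of b's = 8
5 != 8 -> Reject

0


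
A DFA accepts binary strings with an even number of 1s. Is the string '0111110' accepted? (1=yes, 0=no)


DFA has 2 states: q_even (start, accept=yes) and q_odd
Processing string '0111110' character by character:
  Position 0: read '0', 1-count=0 -> q_even (no change)
  Position 1: read '1', 1-count=1 -> q_odd
  Position 2: read '1', 1-count=2 -> q_even
  Position 3: read '1', 1-count=3 -> q_odd
  Position 4: read '1', 1-count=4 -> q_even
  Position 5: read '1', 1-count=5 -> q_odd
  Position 6: read '0', 1-count=5 -> q_odd (no change)
Final state: q_odd, total 1s = 5 (odd); the DFA requires an even count -> reject

0


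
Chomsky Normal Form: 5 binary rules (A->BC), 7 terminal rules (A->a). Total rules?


CNF allows two rule forms:
  A -> BC (binary): 5 rules
  A -> a (terminal): 7 rules
Total = 5 + 7 = 12

12


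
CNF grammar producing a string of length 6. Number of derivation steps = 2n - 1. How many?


Chomsky Normal Form derivation:
String length n = 6
Each step either:
  - Splits a nonterminal into two (n-1 such steps)
  - Converts a nonterminal to terminal (n such steps)
Total = (n-1) + n = 2n - 1
= 2(6) - 1
= 12 - 1
= 11

11


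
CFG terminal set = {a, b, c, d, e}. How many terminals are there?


Terminal symbols: a, b, c, d, e
Counting each: a (#1), b (#2), c (#3), d (#4), e (#5)
Total = 5

5


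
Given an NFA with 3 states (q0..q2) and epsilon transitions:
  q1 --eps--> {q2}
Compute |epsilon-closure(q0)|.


Starting from q0
Initialize closure = {q0}
q0 has no outgoing epsilon transitions -> nothing to add
Final closure: {q0}
Size = 1

1


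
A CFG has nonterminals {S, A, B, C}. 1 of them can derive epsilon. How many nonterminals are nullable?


Nonterminals: {S, A, B, C}
A nonterminal is nullable if it can derive epsilon
Counting nullable nonterminals: 1
Total nullable = 1

1


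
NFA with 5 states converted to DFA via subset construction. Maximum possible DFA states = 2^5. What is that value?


NFA has 5 states
Subset construction: each DFA state = subset of NFA states
Maximum subsets = 2^5
2^5 = 32

32


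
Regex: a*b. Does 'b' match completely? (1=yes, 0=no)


Pattern: a*b
String: 'b'
Pattern requires: zero or more 'a's followed by exactly one 'b'
Found 0 leading 'a's
Remaining: 'b'
Remaining is exactly 'b' -> match
Result: 1

1


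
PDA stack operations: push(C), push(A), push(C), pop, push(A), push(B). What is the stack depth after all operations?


Tracing stack operations:
  push(C) -> stack = [C], depth=1
  push(A) -> stack = [C,A], depth=2
  push(C) -> stack = [C,A,C], depth=3
  pop -> removed C, stack = [C,A], depth=2
  push(A) -> stack = [C,A,A], depth=3
  push(B) -> stack = [C,A,A,B], depth=4
Final depth = 4

4


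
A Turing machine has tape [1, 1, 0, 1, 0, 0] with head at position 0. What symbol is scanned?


Tape: [1, 1, 0, 1, 0, 0]
Positions: 0 1 2 3 4 5
Values:    1 1 0 1 0 0
Head at position 0
tape[0] = 1

1


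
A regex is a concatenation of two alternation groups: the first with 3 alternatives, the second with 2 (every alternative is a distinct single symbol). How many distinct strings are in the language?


First group: 3 alternatives
Second group: 2 alternatives
Concatenation: each choice from group 1 pairs with each from group 2
Total = 3 x 2 = 6

6


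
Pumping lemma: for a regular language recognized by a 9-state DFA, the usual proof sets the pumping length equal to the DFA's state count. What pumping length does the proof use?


Pumping lemma for regular languages (standard proof):
Take p = |Q|, the number of DFA states.
Any string of length >= |Q| passes through |Q|+1 states while reading its first |Q| symbols,
so by pigeonhole some state repeats, giving the loop that can be pumped.
Here |Q| = 9
Therefore the proof uses p = 9

9


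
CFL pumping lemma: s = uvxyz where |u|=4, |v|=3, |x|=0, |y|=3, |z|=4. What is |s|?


|s| = |u| + |v| + |x| + |y| + |z|
= 4 + 3 + 0 + 3 + 4
= 7 + 0 + 7
= 7 + 7
= 14

14


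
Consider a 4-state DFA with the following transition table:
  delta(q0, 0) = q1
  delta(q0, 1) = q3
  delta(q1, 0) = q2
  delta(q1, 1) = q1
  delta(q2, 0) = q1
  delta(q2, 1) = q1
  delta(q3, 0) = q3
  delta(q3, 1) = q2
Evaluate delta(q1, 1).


Looking up transition function:
delta(q1, 1) in the table
Row: q1, Column: 1
Result: q1

q1


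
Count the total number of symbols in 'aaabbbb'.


String: 'aaabbbb'
Counting characters:
  'a' appears 3 time(s)
  'b' appears 4 time(s)
Total length = 3 + 4 = 7

7


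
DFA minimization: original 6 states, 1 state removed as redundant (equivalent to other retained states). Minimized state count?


Original DFA: 6 states
Redundant states removed: 1
Minimized states = original - removed
= 6 - 1
= 5

5


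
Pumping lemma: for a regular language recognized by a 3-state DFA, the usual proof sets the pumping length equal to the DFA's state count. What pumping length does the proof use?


Pumping lemma for regular languages (standard proof):
Take p = |Q|, the number of DFA states.
Any string of length >= |Q| passes through |Q|+1 states while reading its first |Q| symbols,
so by pigeonhole some state repeats, giving the loop that can be pumped.
Here |Q| = 3
Therefore the proof uses p = 3

3


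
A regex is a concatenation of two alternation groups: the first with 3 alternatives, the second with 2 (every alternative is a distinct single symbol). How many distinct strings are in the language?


First group: 3 alternatives
Second group: 2 alternatives
Concatenation: each choice from group 1 pairs with each from group 2
Total = 3 x 2 = 6

6


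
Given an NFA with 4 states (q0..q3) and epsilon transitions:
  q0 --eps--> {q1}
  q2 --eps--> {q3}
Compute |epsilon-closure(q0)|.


Starting from q0
Initialize closure = {q0}
Follow epsilon from q0 -> add q1
Final closure: {q0, q1}
Size = 2

2


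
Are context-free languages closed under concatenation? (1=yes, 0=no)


CFL closure properties:
  Closed under: union, concatenation, Kleene star
  NOT closed under: intersection, complement
Operation 'concatenation' is in closed list -> Yes (closed)

1


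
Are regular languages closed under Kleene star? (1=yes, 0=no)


Regular languages are closed under:
- Union (DFA product construction)
- Intersection (DFA product construction)
- Complement (swap accept/reject states)
- Concatenation (NFA construction)
- Kleene star (NFA construction)
Kleene star is in this list
Therefore: closed

1


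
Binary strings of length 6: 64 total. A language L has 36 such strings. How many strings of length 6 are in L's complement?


Alphabet: {0,1}
String length: 6
Total strings of length 6 = 2^6 = 64
Strings in L = 36
Complement = total - |L|
= 64 - 36
= 28

28


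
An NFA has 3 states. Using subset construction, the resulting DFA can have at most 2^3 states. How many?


NFA has 3 states
Subset construction: each DFA state = subset of NFA states
Maximum subsets = 2^3
2^3 = 8

8


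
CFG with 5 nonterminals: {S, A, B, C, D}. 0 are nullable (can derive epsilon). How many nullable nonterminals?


Nonterminals: {S, A, B, C, D}
A nonterminal is nullable if it can derive epsilon
Counting nullable nonterminals: 0
Total nullable = 0

0


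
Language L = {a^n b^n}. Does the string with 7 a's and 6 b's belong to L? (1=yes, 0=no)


Language requires equal numbers of a's and b's
PDA pushes for each 'a', pops for each 'b'
Number of a's = 7
Number of b's = 6
7 != 6 -> Reject

0


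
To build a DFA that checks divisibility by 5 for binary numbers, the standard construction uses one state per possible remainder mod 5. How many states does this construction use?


Divisibility by 5 is tracked via the remainder mod 5: 0, 1, ..., 4
The construction assigns one state to each remainder
Number of remainders = 5

5


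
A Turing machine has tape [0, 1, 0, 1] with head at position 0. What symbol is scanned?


Tape: [0, 1, 0, 1]
Positions: 0 1 2 3
Values:    0 1 0 1
Head at position 0
tape[0] = 0

0


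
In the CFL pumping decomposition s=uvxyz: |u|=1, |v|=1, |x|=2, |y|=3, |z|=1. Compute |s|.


|s| = |u| + |v| + |x| + |y| + |z|
= 1 + 1 + 2 + 3 + 1
= 2 + 2 + 4
= 4 + 4
= 8

8


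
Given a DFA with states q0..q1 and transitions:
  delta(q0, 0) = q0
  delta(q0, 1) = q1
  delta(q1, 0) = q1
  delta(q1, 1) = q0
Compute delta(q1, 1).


Looking up transition function:
delta(q1, 1) in the table
Row: q1, Column: 1
Result: q0

q0


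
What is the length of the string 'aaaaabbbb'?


String: 'aaaaabbbb'
Counting characters:
  'a' appears 5 time(s)
  'b' appears 4 time(s)
Total length = 5 + 4 = 9

9


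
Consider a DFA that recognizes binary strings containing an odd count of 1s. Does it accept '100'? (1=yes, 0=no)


DFA has 2 states: q_even (start, accept=no) and q_odd
Processing string '100' character by character:
  Position 0: read '1', 1-count=1 -> q_odd
  Position 1: read '0', 1-count=1 -> q_odd (no change)
  Position 2: read '0', 1-count=1 -> q_odd (no change)
Final state: q_odd, total 1s = 1 (odd); the DFA requires an odd count -> accept

1


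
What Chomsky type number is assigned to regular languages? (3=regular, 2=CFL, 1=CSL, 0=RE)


Chomsky hierarchy levels:
  Type 3: Regular (DFA/NFA/regex)
  Type 2: Context-free (PDA)
  Type 1: Context-sensitive
  Type 0: Recursively enumerable (TM)
'regular' corresponds to Type 3

3


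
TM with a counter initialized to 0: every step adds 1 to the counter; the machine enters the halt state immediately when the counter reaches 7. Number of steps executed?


Counter starts at 0. Counting sequence:
  Step 1: counter = 1
  Step 2: counter = 2
  Step 3: counter = 3
  Step 4: counter = 4
  Step 5: counter = 5
  Step 6: counter = 6
  Step 7: counter = 7
Counter reached 7 -> halt
Total steps = 7

7


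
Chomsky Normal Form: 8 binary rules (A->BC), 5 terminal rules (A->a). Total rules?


CNF allows two rule forms:
  A -> BC (binary): 8 rules
  A -> a (terminal): 5 rules
Total = 8 + 5 = 13

13


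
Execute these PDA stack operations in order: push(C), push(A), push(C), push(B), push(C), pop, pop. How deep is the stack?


Tracing stack operations:
  push(C) -> stack = [C], depth=1
  push(A) -> stack = [C,A], depth=2
  push(C) -> stack = [C,A,C], depth=3
  push(B) -> stack = [C,A,C,B], depth=4
  push(C) -> stack = [C,A,C,B,C], depth=5
  pop -> removed C, stack = [C,A,C,B], depth=4
  pop -> removed B, stack = [C,A,C], depth=3
Final depth = 3

3


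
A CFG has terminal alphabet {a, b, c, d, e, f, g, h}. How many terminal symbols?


Terminal symbols: a, b, c, d, e, f, g, h
Counting each: a (#1), b (#2), c (#3), d (#4), e (#5), f (#6), g (#7), h (#8)
Total = 8

8


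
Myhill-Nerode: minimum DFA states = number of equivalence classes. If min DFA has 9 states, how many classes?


Myhill-Nerode theorem:
Number of equivalence classes = number of states in minimal DFA
Minimal DFA states = 9
Therefore equivalence classes = 9

9


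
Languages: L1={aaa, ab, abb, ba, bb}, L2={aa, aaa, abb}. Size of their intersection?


L1 = {aaa, ab, abb, ba, bb}
L2 = {aa, aaa, abb}
Checking each string in L1 against L2:
  'aaa': in L2? Yes
  'ab': in L2? No
  'abb': in L2? Yes
  'ba': in L2? No
  'bb': in L2? No
Intersection = {aaa, abb}
|L1 ∩ L2| = 2

2


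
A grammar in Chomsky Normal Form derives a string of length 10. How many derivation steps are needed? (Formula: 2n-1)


Chomsky Normal Form derivation:
String length n = 10
Each step either:
  - Splits a nonterminal into two (n-1 such steps)
  - Converts a nonterminal to terminal (n such steps)
Total = (n-1) + n = 2n - 1
= 2(10) - 1
= 20 - 1
= 19

19


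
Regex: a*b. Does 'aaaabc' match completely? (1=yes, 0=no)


Pattern: a*b
String: 'aaaabc'
Pattern requires: zero or more 'a's followed by exactly one 'b'
Found 4 leading 'a's
Remaining: 'bc'
Remaining is not 'b' -> no match
Result: 0

0


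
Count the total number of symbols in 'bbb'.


String: 'bbb'
Counting characters:
  'b' appears 3 time(s)
Total length = 0 + 3 = 3

3


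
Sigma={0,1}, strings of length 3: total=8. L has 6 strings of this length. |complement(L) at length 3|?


Alphabet: {0,1}
String length: 3
Total strings of length 3 = 2^3 = 8
Strings in L = 6
Complement = total - |L|
= 8 - 6
= 2

2


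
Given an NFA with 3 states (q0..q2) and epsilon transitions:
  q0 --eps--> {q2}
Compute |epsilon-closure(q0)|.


Starting from q0
Initialize closure = {q0}
Follow epsilon from q0 -> add q2
Final closure: {q0, q2}
Size = 2

2


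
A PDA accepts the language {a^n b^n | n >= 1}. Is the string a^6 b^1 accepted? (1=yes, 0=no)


Language requires equal numbers of a's and b's
PDA pushes for each 'a', pops for each 'b'
Number of a's = 6
Number of b's = 1
6 != 1 -> Reject

0


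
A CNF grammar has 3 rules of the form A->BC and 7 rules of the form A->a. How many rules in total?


CNF allows two rule forms:
  A -> BC (binary): 3 rules
  A -> a (terminal): 7 rules
Total = 3 + 7 = 10

10


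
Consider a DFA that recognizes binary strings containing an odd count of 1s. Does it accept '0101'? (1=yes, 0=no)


DFA has 2 states: q_even (start, accept=no) and q_odd
Processing string '0101' character by character:
  Position 0: read '0', 1-count=0 -> q_even (no change)
  Position 1: read '1', 1-count=1 -> q_odd
  Position 2: read '0', 1-count=1 -> q_odd (no change)
  Position 3: read '1', 1-count=2 -> q_even
Final state: q_even, total 1s = 2 (even); the DFA requires an odd count -> reject

0


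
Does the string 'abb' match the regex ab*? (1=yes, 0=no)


Pattern: ab*
String: 'abb'
Pattern requires: exactly one 'a' followed by zero or more 'b's
First char is 'a' -> OK
Rest 'bb': all b's? Yes
Result: 1

1


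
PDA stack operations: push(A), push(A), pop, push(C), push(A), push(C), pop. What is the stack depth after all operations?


Tracing stack operations:
  push(A) -> stack = [A], depth=1
  push(A) -> stack = [A,A], depth=2
  pop -> removed A, stack = [A], depth=1
  push(C) -> stack = [A,C], depth=2
  push(A) -> stack = [A,C,A], depth=3
  push(C) -> stack = [A,C,A,C], depth=4
  pop -> removed C, stack = [A,C,A], depth=3
Final depth = 3

3


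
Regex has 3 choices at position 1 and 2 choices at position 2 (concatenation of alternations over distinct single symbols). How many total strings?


First group: 3 alternatives
Second group: 2 alternatives
Concatenation: each choice from group 1 pairs with each from group 2
Total = 3 x 2 = 6

6


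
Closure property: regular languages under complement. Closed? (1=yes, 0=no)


Regular languages are closed under:
- Union (DFA product construction)
- Intersection (DFA product construction)
- Complement (swap accept/reject states)
- Concatenation (NFA construction)
- Kleene star (NFA construction)
complement is in this list
Therefore: closed

1


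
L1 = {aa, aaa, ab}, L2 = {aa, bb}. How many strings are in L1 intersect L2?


L1 = {aa, aaa, ab}
L2 = {aa, bb}
Checking each string in L1 against L2:
  'aa': in L2? Yes
  'aaa': in L2? No
  'ab': in L2? No
Intersection = {aa}
|L1 ∩ L2| = 1

1


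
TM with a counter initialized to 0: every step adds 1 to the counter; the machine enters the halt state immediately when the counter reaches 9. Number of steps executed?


Counter starts at 0. Counting sequence:
  Step 1: counter = 1
  Step 2: counter = 2
  Step 3: counter = 3
  Step 4: counter = 4
  Step 5: counter = 5
  Step 6: counter = 6
  ...
  Step 9: counter = 9
Counter reached 9 -> halt
Total steps = 9

9


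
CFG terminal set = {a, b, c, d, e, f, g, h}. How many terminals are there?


Terminal symbols: a, b, c, d, e, f, g, h
Counting each: a (#1), b (#2), c (#3), d (#4), e (#5), f (#6), g (#7), h (#8)
Total = 8

8


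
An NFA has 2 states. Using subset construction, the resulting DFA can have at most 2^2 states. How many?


NFA has 2 states
Subset construction: each DFA state = subset of NFA states
Maximum subsets = 2^2
2^2 = 4

4


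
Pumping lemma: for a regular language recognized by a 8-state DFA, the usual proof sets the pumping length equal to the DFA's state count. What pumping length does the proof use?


Pumping lemma for regular languages (standard proof):
Take p = |Q|, the number of DFA states.
Any string of length >= |Q| passes through |Q|+1 states while reading its first |Q| symbols,
so by pigeonhole some state repeats, giving the loop that can be pumped.
Here |Q| = 8
Therefore the proof uses p = 8

8


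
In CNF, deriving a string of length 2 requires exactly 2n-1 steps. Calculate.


Chomsky Normal Form derivation:
String length n = 2
Each step either:
  - Splits a nonterminal into two (n-1 such steps)
  - Converts a nonterminal to terminal (n such steps)
Total = (n-1) + n = 2n - 1
= 2(2) - 1
= 4 - 1
= 3

3


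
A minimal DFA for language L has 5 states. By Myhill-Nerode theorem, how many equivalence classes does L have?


Myhill-Nerode theorem:
Number of equivalence classes = number of states in minimal DFA
Minimal DFA states = 5
Therefore equivalence classes = 5

5


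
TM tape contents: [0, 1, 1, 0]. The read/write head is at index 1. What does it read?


Tape: [0, 1, 1, 0]
Positions: 0 1 2 3
Values:    0 1 1 0
Head at position 1
tape[1] = 1

1


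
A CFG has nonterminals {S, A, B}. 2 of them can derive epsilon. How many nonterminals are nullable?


Nonterminals: {S, A, B}
A nonterminal is nullable if it can derive epsilon
Counting nullable nonterminals: 2
Total nullable = 2

2


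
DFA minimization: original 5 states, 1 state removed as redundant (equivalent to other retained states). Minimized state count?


Original DFA: 5 states
Redundant states removed: 1
Minimized states = original - removed
= 5 - 1
= 4

4


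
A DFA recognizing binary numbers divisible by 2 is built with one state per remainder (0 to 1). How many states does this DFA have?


Divisibility by 2 is tracked via the remainder mod 2: 0, 1, ..., 1
The construction assigns one state to each remainder
Number of remainders = 2

2


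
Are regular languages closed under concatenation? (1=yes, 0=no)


Regular languages are closed under all standard operations:
- Union: Yes (product construction)
- Intersection: Yes (product construction)
- Complement: Yes (swap accept/reject)
- Concatenation: Yes (NFA construction)
Operation: concatenation -> Closed

1


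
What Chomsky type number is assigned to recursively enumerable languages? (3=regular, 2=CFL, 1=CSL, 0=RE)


Chomsky hierarchy levels:
  Type 3: Regular (DFA/NFA/regex)
  Type 2: Context-free (PDA)
  Type 1: Context-sensitive
  Type 0: Recursively enumerable (TM)
'recursively enumerable' corresponds to Type 0

0


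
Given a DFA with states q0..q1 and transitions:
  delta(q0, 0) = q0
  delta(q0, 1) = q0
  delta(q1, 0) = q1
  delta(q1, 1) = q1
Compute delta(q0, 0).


Looking up transition function:
delta(q0, 0) in the table
Row: q0, Column: 0
Result: q0

q0


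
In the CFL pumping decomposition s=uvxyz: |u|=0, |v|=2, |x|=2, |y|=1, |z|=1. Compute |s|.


|s| = |u| + |v| + |x| + |y| + |z|
= 0 + 2 + 2 + 1 + 1
= 2 + 2 + 2
= 4 + 2
= 6

6


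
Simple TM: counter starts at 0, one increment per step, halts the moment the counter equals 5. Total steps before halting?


Counter starts at 0. Counting sequence:
  Step 1: counter = 1
  Step 2: counter = 2
  Step 3: counter = 3
  Step 4: counter = 4
  Step 5: counter = 5
Counter reached 5 -> halt
Total steps = 5

5


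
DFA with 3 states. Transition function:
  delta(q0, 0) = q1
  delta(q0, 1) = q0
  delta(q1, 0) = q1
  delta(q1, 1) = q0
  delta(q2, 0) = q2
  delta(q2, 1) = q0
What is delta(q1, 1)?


Looking up transition function:
delta(q1, 1) in the table
Row: q1, Column: 1
Result: q0

q0


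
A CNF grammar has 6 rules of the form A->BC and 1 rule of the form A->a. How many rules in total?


CNF allows two rule forms:
  A -> BC (binary): 6 rules
  A -> a (terminal): 1 rule
Total = 6 + 1 = 7

7


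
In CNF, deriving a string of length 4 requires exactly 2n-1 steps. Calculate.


Chomsky Normal Form derivation:
String length n = 4
Each step either:
  - Splits a nonterminal into two (n-1 such steps)
  - Converts a nonterminal to terminal (n such steps)
Total = (n-1) + n = 2n - 1
= 2(4) - 1
= 8 - 1
= 7

7


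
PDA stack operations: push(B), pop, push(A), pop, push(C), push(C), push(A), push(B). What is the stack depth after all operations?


Tracing stack operations:
  push(B) -> stack = [B], depth=1
  pop -> removed B, stack = [], depth=0
  push(A) -> stack = [A], depth=1
  pop -> removed A, stack = [], depth=0
  push(C) -> stack = [C], depth=1
  push(C) -> stack = [C,C], depth=2
  push(A) -> stack = [C,C,A], depth=3
  push(B) -> stack = [C,C,A,B], depth=4
Final depth = 4

4


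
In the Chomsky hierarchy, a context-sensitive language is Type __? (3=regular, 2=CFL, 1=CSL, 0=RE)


Chomsky hierarchy levels:
  Type 3: Regular (DFA/NFA/regex)
  Type 2: Context-free (PDA)
  Type 1: Context-sensitive
  Type 0: Recursively enumerable (TM)
'context-sensitive' corresponds to Type 1

1


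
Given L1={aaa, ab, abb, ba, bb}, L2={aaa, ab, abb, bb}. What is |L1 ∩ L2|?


L1 = {aaa, ab, abb, ba, bb}
L2 = {aaa, ab, abb, bb}
Checking each string in L1 against L2:
  'aaa': in L2? Yes
  'ab': in L2? Yes
  'abb': in L2? Yes
  'ba': in L2? No
  'bb': in L2? Yes
Intersection = {aaa, ab, abb, bb}
|L1 ∩ L2| = 4

4


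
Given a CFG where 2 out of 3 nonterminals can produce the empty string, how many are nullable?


Nonterminals: {S, A, B}
A nonterminal is nullable if it can derive epsilon
Counting nullable nonterminals: 2
Total nullable = 2

2


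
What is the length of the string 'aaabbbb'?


String: 'aaabbbb'
Counting characters:
  'a' appears 3 time(s)
  'b' appears 4 time(s)
Total length = 3 + 4 = 7

7


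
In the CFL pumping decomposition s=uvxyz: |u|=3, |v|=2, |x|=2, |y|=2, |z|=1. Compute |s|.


|s| = |u| + |v| + |x| + |y| + |z|
= 3 + 2 + 2 + 2 + 1
= 5 + 2 + 3
= 7 + 3
= 10

10


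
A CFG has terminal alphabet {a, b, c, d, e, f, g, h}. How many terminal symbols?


Terminal symbols: a, b, c, d, e, f, g, h
Counting each: a (#1), b (#2), c (#3), d (#4), e (#5), f (#6), g (#7), h (#8)
Total = 8

8


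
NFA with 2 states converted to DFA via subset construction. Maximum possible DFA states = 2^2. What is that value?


NFA has 2 states
Subset construction: each DFA state = subset of NFA states
Maximum subsets = 2^2
2^2 = 4

4


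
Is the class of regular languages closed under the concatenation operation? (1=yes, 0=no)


Regular languages are closed under:
- Union (DFA product construction)
- Intersection (DFA product construction)
- Complement (swap accept/reject states)
- Concatenation (NFA construction)
- Kleene star (NFA construction)
concatenation is in this list
Therefore: closed

1


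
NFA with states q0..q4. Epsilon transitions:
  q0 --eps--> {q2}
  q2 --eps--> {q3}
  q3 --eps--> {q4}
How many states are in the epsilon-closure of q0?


Starting from q0
Initialize closure = {q0}
Follow epsilon from q0 -> add q2
Follow epsilon from q2 -> add q3
Follow epsilon from q3 -> add q4
Final closure: {q0, q2, q3, q4}
Size = 4

4


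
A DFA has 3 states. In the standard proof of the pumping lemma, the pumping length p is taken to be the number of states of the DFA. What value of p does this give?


Pumping lemma for regular languages (standard proof):
Take p = |Q|, the number of DFA states.
Any string of length >= |Q| passes through |Q|+1 states while reading its first |Q| symbols,
so by pigeonhole some state repeats, giving the loop that can be pumped.
Here |Q| = 3
Therefore the proof uses p = 3

3


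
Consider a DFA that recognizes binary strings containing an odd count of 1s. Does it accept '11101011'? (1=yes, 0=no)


DFA has 2 states: q_even (start, accept=no) and q_odd
Processing string '11101011' character by character:
  Position 0: read '1', 1-count=1 -> q_odd
  Position 1: read '1', 1-count=2 -> q_even
  Position 2: read '1', 1-count=3 -> q_odd
  Position 3: read '0', 1-count=3 -> q_odd (no change)
  Position 4: read '1', 1-count=4 -> q_even
  Position 5: read '0', 1-count=4 -> q_even (no change)
  Position 6: read '1', 1-count=5 -> q_odd
  Position 7: read '1', 1-count=6 -> q_even
Final state: q_even, total 1s = 6 (even); the DFA requires an odd count -> reject

0


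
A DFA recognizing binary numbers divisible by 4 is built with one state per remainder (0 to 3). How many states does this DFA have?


Divisibility by 4 is tracked via the remainder mod 4: 0, 1, ..., 3
The construction assigns one state to each remainder
Number of remainders = 4

4


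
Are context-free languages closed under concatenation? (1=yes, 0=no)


CFL closure properties:
  Closed under: union, concatenation, Kleene star
  NOT closed under: intersection, complement
Operation 'concatenation' is in closed list -> Yes (closed)

1


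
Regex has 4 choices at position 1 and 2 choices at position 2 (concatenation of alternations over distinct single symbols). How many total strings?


First group: 4 alternatives
Second group: 2 alternatives
Concatenation: each choice from group 1 pairs with each from group 2
Total = 4 x 2 = 8

8


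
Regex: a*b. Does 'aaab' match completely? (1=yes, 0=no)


Pattern: a*b
String: 'aaab'
Pattern requires: zero or more 'a's followed by exactly one 'b'
Found 3 leading 'a's
Remaining: 'b'
Remaining is exactly 'b' -> match
Result: 1

1


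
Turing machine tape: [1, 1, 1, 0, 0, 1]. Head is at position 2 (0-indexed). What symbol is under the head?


Tape: [1, 1, 1, 0, 0, 1]
Positions: 0 1 2 3 4 5
Values:    1 1 1 0 0 1
Head at position 2
tape[2] = 1

1


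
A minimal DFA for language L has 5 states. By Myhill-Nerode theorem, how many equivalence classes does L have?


Myhill-Nerode theorem:
Number of equivalence classes = number of states in minimal DFA
Minimal DFA states = 5
Therefore equivalence classes = 5

5


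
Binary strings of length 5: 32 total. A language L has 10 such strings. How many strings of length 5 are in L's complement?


Alphabet: {0,1}
String length: 5
Total strings of length 5 = 2^5 = 32
Strings in L = 10
Complement = total - |L|
= 32 - 10
= 22

22


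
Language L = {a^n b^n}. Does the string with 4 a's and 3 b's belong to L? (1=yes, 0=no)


Language requires equal numbers of a's and b's
PDA pushes for each 'a', pops for each 'b'
Number of a's = 4
Number of b's = 3
4 != 3 -> Reject

0


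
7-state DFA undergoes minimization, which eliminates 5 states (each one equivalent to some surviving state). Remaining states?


Original DFA: 7 states
Redundant states removed: 5
Minimized states = original - removed
= 7 - 5
= 2

2


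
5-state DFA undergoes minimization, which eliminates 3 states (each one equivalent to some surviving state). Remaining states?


Original DFA: 5 states
Redundant states removed: 3
Minimized states = original - removed
= 5 - 3
= 2

2


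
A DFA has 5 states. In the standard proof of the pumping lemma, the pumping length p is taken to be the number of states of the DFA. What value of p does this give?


Pumping lemma for regular languages (standard proof):
Take p = |Q|, the number of DFA states.
Any string of length >= |Q| passes through |Q|+1 states while reading its first |Q| symbols,
so by pigeonhole some state repeats, giving the loop that can be pumped.
Here |Q| = 5
Therefore the proof uses p = 5

5


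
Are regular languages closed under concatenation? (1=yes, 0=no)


Regular languages are closed under:
- Union (DFA product construction)
- Intersection (DFA product construction)
- Complement (swap accept/reject states)
- Concatenation (NFA construction)
- Kleene star (NFA construction)
concatenation is in this list
Therefore: closed

1


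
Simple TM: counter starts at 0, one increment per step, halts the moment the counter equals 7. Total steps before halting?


Counter starts at 0. Counting sequence:
  Step 1: counter = 1
  Step 2: counter = 2
  Step 3: counter = 3
  Step 4: counter = 4
  Step 5: counter = 5
  Step 6: counter = 6
  Step 7: counter = 7
Counter reached 7 -> halt
Total steps = 7

7


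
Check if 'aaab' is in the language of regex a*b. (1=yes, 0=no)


Pattern: a*b
String: 'aaab'
Pattern requires: zero or more 'a's followed by exactly one 'b'
Found 3 leading 'a's
Remaining: 'b'
Remaining is exactly 'b' -> match
Result: 1

1


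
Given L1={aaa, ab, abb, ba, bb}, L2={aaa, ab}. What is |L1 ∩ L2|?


L1 = {aaa, ab, abb, ba, bb}
L2 = {aaa, ab}
Checking each string in L1 against L2:
  'aaa': in L2? Yes
  'ab': in L2? Yes
  'abb': in L2? No
  'ba': in L2? No
  'bb': in L2? No
Intersection = {aaa, ab}
|L1 ∩ L2| = 2

2


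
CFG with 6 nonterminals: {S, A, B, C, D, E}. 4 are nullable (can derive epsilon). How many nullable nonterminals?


Nonterminals: {S, A, B, C, D, E}
A nonterminal is nullable if it can derive epsilon
Counting nullable nonterminals: 4
Total nullable = 4

4


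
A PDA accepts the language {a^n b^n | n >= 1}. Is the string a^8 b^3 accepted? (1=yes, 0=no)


Language requires equal numbers of a's and b's
PDA pushes for each 'a', pops for each 'b'
Number of a's = 8
Number of b's = 3
8 != 3 -> Reject

0


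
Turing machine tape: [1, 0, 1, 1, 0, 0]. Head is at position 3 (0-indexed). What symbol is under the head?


Tape: [1, 0, 1, 1, 0, 0]
Positions: 0 1 2 3 4 5
Values:    1 0 1 1 0 0
Head at position 3
tape[3] = 1

1


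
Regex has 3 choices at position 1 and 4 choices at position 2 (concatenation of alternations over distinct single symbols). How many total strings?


First group: 3 alternatives
Second group: 4 alternatives
Concatenation: each choice from group 1 pairs with each from group 2
Total = 3 x 4 = 12

12


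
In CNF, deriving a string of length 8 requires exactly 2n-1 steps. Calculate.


Chomsky Normal Form derivation:
String length n = 8
Each step either:
  - Splits a nonterminal into two (n-1 such steps)
  - Converts a nonterminal to terminal (n such steps)
Total = (n-1) + n = 2n - 1
= 2(8) - 1
= 16 - 1
= 15

15


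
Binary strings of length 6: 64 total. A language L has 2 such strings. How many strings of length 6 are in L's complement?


Alphabet: {0,1}
String length: 6
Total strings of length 6 = 2^6 = 64
Strings in L = 2
Complement = total - |L|
= 64 - 2
= 62

62


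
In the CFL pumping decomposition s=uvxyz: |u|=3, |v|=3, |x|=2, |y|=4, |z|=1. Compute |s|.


|s| = |u| + |v| + |x| + |y| + |z|
= 3 + 3 + 2 + 4 + 1
= 6 + 2 + 5
= 8 + 5
= 13

13


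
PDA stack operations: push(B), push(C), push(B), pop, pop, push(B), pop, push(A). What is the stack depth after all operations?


Tracing stack operations:
  push(B) -> stack = [B], depth=1
  push(C) -> stack = [B,C], depth=2
  push(B) -> stack = [B,C,B], depth=3
  pop -> removed B, stack = [B,C], depth=2
  pop -> removed C, stack = [B], depth=1
  push(B) -> stack = [B,B], depth=2
  pop -> removed B, stack = [B], depth=1
  push(A) -> stack = [B,A], depth=2
Final depth = 2

2


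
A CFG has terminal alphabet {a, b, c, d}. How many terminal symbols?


Terminal symbols: a, b, c, d
Counting each: a (#1), b (#2), c (#3), d (#4)
Total = 4

4


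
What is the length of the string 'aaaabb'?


String: 'aaaabb'
Counting characters:
  'a' appears 4 time(s)
  'b' appears 2 time(s)
Total length = 4 + 2 = 6

6


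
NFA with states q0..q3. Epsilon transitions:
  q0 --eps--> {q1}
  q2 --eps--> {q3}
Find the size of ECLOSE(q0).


Starting from q0
Initialize closure = {q0}
Follow epsilon from q0 -> add q1
Final closure: {q0, q1}
Size = 2

2


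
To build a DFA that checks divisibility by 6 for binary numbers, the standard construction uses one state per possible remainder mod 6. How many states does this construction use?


Divisibility by 6 is tracked via the remainder mod 6: 0, 1, ..., 5
The construction assigns one state to each remainder
Number of remainders = 6

6


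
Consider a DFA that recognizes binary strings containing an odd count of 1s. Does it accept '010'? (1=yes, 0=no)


DFA has 2 states: q_even (start, accept=no) and q_odd
Processing string '010' character by character:
  Position 0: read '0', 1-count=0 -> q_even (no change)
  Position 1: read '1', 1-count=1 -> q_odd
  Position 2: read '0', 1-count=1 -> q_odd (no change)
Final state: q_odd, total 1s = 1 (odd); the DFA requires an odd count -> accept

1


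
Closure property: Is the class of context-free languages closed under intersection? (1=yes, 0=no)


CFL closure properties:
  Closed under: union, concatenation, Kleene star
  NOT closed under: intersection, complement
Operation 'intersection' is in not-closed list -> No (not closed)

0


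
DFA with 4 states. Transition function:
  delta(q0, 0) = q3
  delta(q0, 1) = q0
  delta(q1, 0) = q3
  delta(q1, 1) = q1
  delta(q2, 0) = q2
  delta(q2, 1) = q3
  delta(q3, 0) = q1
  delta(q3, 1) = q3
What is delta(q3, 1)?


Looking up transition function:
delta(q3, 1) in the table
Row: q3, Column: 1
Result: q3

q3


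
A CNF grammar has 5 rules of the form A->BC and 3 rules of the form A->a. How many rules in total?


CNF allows two rule forms:
  A -> BC (binary): 5 rules
  A -> a (terminal): 3 rules
Total = 5 + 3 = 8

8


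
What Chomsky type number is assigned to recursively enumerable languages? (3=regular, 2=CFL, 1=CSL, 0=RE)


Chomsky hierarchy levels:
  Type 3: Regular (DFA/NFA/regex)
  Type 2: Context-free (PDA)
  Type 1: Context-sensitive
  Type 0: Recursively enumerable (TM)
'recursively enumerable' corresponds to Type 0

0


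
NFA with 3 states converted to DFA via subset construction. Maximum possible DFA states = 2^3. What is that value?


NFA has 3 states
Subset construction: each DFA state = subset of NFA states
Maximum subsets = 2^3
2^3 = 8

8


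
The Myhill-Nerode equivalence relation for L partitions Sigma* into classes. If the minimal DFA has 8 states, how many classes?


Myhill-Nerode theorem:
Number of equivalence classes = number of states in minimal DFA
Minimal DFA states = 8
Therefore equivalence classes = 8

8


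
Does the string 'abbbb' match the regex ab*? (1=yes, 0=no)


Pattern: ab*
String: 'abbbb'
Pattern requires: exactly one 'a' followed by zero or more 'b's
First char is 'a' -> OK
Rest 'bbbb': all b's? Yes
Result: 1

1


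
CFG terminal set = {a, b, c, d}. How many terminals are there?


Terminal symbols: a, b, c, d
Counting each: a (#1), b (#2), c (#3), d (#4)
Total = 4

4


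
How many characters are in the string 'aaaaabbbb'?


String: 'aaaaabbbb'
Counting characters:
  'a' appears 5 time(s)
  'b' appears 4 time(s)
Total length = 5 + 4 = 9

9


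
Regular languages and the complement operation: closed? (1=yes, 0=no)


Regular languages are closed under all standard operations:
- Union: Yes (product construction)
- Intersection: Yes (product construction)
- Complement: Yes (swap accept/reject)
- Concatenation: Yes (NFA construction)
Operation: complement -> Closed

1


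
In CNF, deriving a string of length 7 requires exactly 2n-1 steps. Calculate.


Chomsky Normal Form derivation:
String length n = 7
Each step either:
  - Splits a nonterminal into two (n-1 such steps)
  - Converts a nonterminal to terminal (n such steps)
Total = (n-1) + n = 2n - 1
= 2(7) - 1
= 14 - 1
= 13

13


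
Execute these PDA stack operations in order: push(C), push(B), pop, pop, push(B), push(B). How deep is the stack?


Tracing stack operations:
  push(C) -> stack = [C], depth=1
  push(B) -> stack = [C,B], depth=2
  pop -> removed B, stack = [C], depth=1
  pop -> removed C, stack = [], depth=0
  push(B) -> stack = [B], depth=1
  push(B) -> stack = [B,B], depth=2
Final depth = 2

2


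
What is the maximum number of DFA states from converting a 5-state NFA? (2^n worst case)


NFA has 5 states
Subset construction: each DFA state = subset of NFA states
Maximum subsets = 2^5
2^5 = 32

32


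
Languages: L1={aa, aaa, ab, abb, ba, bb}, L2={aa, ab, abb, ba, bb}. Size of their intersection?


L1 = {aa, aaa, ab, abb, ba, bb}
L2 = {aa, ab, abb, ba, bb}
Checking each string in L1 against L2:
  'aa': in L2? Yes
  'aaa': in L2? No
  'ab': in L2? Yes
  'abb': in L2? Yes
  'ba': in L2? Yes
  'bb': in L2? Yes
Intersection = {aa, ab, abb, ba, bb}
|L1 ∩ L2| = 5

5


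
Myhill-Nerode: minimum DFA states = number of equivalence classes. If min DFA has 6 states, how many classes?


Myhill-Nerode theorem:
Number of equivalence classes = number of states in minimal DFA
Minimal DFA states = 6
Therefore equivalence classes = 6

6


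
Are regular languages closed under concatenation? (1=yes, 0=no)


Regular languages are closed under:
- Union (DFA product construction)
- Intersection (DFA product construction)
- Complement (swap accept/reject states)
- Concatenation (NFA construction)
- Kleene star (NFA construction)
concatenation is in this list
Therefore: closed

1


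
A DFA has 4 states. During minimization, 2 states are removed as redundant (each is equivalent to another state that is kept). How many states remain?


Original DFA: 4 states
Redundant states removed: 2
Minimized states = original - removed
= 4 - 2
= 2

2


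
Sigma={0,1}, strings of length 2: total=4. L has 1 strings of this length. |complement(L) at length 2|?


Alphabet: {0,1}
String length: 2
Total strings of length 2 = 2^2 = 4
Strings in L = 1
Complement = total - |L|
= 4 - 1
= 3

3
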